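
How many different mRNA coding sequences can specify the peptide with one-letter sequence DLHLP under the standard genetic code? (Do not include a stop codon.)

Asp: 2 codons.
Leu: 6 codons.
His: 2 codons.
Leu: 6 codons.
Pro: 4 codons.
2 × 6 × 2 × 6 × 4 = 576.

576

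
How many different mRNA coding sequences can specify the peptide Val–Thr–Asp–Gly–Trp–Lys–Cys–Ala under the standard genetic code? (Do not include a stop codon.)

Val: 4 codons.
Thr: 4 codons.
Asp: 2 codons.
Gly: 4 codons.
Trp: 1 codon.
Lys: 2 codons.
Cys: 2 codons.
Ala: 4 codons.
4 × 4 × 2 × 4 × 1 × 2 × 2 × 4 = 2048.

2048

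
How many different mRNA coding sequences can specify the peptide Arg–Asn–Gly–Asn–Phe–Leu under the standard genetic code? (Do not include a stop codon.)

Arg: 6 codons.
Asn: 2 codons.
Gly: 4 codons.
Asn: 2 codons.
Phe: 2 codons.
Leu: 6 codons.
6 × 2 × 4 × 2 × 2 × 6 = 1152.

1152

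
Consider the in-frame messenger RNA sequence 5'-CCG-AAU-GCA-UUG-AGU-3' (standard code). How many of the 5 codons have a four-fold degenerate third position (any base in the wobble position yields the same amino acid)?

Codon 1 CCG (Pro): third position 4-fold.
Codon 2 AAU (Asn): third position 2-fold.
Codon 3 GCA (Ala): third position 4-fold.
Codon 4 UUG (Leu): third position 2-fold.
Codon 5 AGU (Ser): third position 2-fold.
Four-fold degenerate third positions: 2.

2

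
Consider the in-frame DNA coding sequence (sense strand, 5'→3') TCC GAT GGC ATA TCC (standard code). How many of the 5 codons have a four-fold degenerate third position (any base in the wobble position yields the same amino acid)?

3

Codon 1 TCC (Ser): third position 4-fold.
Codon 2 GAT (Asp): third position 2-fold.
Codon 3 GGC (Gly): third position 4-fold.
Codon 4 ATA (Ile): third position 3-fold.
Codon 5 TCC (Ser): third position 4-fold.
Four-fold degenerate third positions: 3.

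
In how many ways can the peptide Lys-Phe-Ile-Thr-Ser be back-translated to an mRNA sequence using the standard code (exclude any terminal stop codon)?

288

Lys: 2 codons.
Phe: 2 codons.
Ile: 3 codons.
Thr: 4 codons.
Ser: 6 codons.
2 × 2 × 3 × 4 × 6 = 288.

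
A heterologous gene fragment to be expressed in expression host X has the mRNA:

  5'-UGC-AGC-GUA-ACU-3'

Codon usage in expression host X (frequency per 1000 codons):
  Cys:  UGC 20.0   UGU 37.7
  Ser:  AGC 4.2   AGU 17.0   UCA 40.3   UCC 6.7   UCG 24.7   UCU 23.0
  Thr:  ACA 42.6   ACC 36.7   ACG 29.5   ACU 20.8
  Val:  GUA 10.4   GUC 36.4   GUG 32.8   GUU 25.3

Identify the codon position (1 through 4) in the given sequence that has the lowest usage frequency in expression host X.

Codon 1 UGC (Cys): 20.0 per 1000.
Codon 2 AGC (Ser): 4.2 per 1000.
Codon 3 GUA (Val): 10.4 per 1000.
Codon 4 ACU (Thr): 20.8 per 1000.
Lowest frequency is 4.2 at codon 2.

2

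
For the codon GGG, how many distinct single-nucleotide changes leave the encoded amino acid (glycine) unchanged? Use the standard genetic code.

3

Position 1: none → 0 synonymous.
Position 2: none → 0 synonymous.
Position 3: GGU, GGC, GGA → 3 synonymous.
Total: 0 + 0 + 3 = 3.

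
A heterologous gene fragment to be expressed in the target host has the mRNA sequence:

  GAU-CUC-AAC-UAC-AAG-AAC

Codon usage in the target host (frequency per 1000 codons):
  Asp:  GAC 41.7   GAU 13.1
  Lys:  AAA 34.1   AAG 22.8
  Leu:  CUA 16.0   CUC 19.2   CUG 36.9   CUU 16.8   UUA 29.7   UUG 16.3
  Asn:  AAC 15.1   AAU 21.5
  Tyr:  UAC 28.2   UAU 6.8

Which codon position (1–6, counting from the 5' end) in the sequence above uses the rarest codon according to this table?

Codon 1 GAU (Asp): 13.1 per 1000.
Codon 2 CUC (Leu): 19.2 per 1000.
Codon 3 AAC (Asn): 15.1 per 1000.
Codon 4 UAC (Tyr): 28.2 per 1000.
Codon 5 AAG (Lys): 22.8 per 1000.
Codon 6 AAC (Asn): 15.1 per 1000.
Lowest frequency is 13.1 at codon 1.

1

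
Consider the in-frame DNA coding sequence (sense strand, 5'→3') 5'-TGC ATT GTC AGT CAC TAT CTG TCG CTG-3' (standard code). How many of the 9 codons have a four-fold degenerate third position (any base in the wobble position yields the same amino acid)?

Codon 1 TGC (Cys): third position 2-fold.
Codon 2 ATT (Ile): third position 3-fold.
Codon 3 GTC (Val): third position 4-fold.
Codon 4 AGT (Ser): third position 2-fold.
Codon 5 CAC (His): third position 2-fold.
Codon 6 TAT (Tyr): third position 2-fold.
Codon 7 CTG (Leu): third position 4-fold.
Codon 8 TCG (Ser): third position 4-fold.
Codon 9 CTG (Leu): third position 4-fold.
Four-fold degenerate third positions: 4.

4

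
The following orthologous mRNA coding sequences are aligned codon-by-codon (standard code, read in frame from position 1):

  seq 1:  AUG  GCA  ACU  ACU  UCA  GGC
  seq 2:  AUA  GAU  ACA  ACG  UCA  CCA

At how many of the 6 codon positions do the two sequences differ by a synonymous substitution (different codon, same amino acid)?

2

Codon 1: AUG Met / AUA Ile — nonsynonymous.
Codon 2: GCA Ala / GAU Asp — nonsynonymous.
Codon 3: ACU Thr / ACA Thr — synonymous.
Codon 4: ACU Thr / ACG Thr — synonymous.
Codon 5: UCA Ser / UCA Ser — identical.
Codon 6: GGC Gly / CCA Pro — nonsynonymous.
Synonymous differences: 2.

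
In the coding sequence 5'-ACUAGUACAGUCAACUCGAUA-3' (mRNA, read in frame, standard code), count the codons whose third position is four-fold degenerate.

Codon 1 ACU (Thr): third position 4-fold.
Codon 2 AGU (Ser): third position 2-fold.
Codon 3 ACA (Thr): third position 4-fold.
Codon 4 GUC (Val): third position 4-fold.
Codon 5 AAC (Asn): third position 2-fold.
Codon 6 UCG (Ser): third position 4-fold.
Codon 7 AUA (Ile): third position 3-fold.
Four-fold degenerate third positions: 4.

4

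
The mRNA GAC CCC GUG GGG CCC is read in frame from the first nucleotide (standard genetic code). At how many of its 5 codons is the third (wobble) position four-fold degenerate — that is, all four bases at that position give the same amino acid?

Codon 1 GAC (Asp): third position 2-fold.
Codon 2 CCC (Pro): third position 4-fold.
Codon 3 GUG (Val): third position 4-fold.
Codon 4 GGG (Gly): third position 4-fold.
Codon 5 CCC (Pro): third position 4-fold.
Four-fold degenerate third positions: 4.

4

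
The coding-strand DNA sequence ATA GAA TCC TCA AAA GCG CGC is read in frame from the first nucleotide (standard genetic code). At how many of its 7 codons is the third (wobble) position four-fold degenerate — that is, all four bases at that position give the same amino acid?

4

Codon 1 ATA (Ile): third position 3-fold.
Codon 2 GAA (Glu): third position 2-fold.
Codon 3 TCC (Ser): third position 4-fold.
Codon 4 TCA (Ser): third position 4-fold.
Codon 5 AAA (Lys): third position 2-fold.
Codon 6 GCG (Ala): third position 4-fold.
Codon 7 CGC (Arg): third position 4-fold.
Four-fold degenerate third positions: 4.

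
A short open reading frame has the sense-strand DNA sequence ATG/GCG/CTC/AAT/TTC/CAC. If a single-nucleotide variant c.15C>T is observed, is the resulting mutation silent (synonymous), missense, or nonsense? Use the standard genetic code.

Position 15 falls in codon 5: TTC → Phe.
After the substitution the codon is TTT → Phe.
Both encode Phe, so the change is synonymous.

silent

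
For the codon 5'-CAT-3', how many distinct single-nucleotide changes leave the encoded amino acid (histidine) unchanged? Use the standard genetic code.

Position 1: none → 0 synonymous.
Position 2: none → 0 synonymous.
Position 3: CAC → 1 synonymous.
Total: 0 + 0 + 1 = 1.

1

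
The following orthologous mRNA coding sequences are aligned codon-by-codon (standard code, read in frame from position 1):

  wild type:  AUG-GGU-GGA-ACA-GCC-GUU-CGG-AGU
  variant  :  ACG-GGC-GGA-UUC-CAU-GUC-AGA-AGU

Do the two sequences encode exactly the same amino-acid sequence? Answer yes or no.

no

Codon 1: AUG Met / ACG Thr — nonsynonymous.
Codon 2: GGU Gly / GGC Gly — synonymous.
Codon 3: GGA Gly / GGA Gly — identical.
Codon 4: ACA Thr / UUC Phe — nonsynonymous.
Codon 5: GCC Ala / CAU His — nonsynonymous.
Codon 6: GUU Val / GUC Val — synonymous.
Codon 7: CGG Arg / AGA Arg — synonymous.
Codon 8: AGU Ser / AGU Ser — identical.
Nonsynonymous differences: 3 → different protein.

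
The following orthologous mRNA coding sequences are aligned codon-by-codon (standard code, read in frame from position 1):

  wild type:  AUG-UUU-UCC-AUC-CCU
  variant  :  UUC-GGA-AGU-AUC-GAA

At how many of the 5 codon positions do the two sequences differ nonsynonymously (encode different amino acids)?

3

Codon 1: AUG Met / UUC Phe — nonsynonymous.
Codon 2: UUU Phe / GGA Gly — nonsynonymous.
Codon 3: UCC Ser / AGU Ser — synonymous.
Codon 4: AUC Ile / AUC Ile — identical.
Codon 5: CCU Pro / GAA Glu — nonsynonymous.
Nonsynonymous differences: 3.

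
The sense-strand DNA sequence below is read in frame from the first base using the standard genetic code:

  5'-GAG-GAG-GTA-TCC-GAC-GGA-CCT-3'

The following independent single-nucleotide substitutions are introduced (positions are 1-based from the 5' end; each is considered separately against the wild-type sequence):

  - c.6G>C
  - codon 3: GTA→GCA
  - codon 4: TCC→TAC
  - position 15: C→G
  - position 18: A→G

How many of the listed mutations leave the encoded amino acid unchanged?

1

Codon 2: GAG (Glu) → GAC (Asp) — missense.
Codon 3: GTA (Val) → GCA (Ala) — missense.
Codon 4: TCC (Ser) → TAC (Tyr) — missense.
Codon 5: GAC (Asp) → GAG (Glu) — missense.
Codon 6: GGA (Gly) → GGG (Gly) — synonymous.
Synonymous: 1 of 5.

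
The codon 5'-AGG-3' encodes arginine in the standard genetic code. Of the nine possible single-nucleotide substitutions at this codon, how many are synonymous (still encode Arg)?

Position 1: CGG → 1 synonymous.
Position 2: none → 0 synonymous.
Position 3: AGA → 1 synonymous.
Total: 1 + 0 + 1 = 2.

2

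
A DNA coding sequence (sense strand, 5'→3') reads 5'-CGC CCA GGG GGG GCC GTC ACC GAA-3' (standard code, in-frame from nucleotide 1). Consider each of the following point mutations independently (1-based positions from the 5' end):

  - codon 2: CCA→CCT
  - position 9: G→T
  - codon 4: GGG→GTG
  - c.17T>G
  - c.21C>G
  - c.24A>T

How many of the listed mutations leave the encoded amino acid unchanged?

3

Codon 2: CCA (Pro) → CCT (Pro) — synonymous.
Codon 3: GGG (Gly) → GGT (Gly) — synonymous.
Codon 4: GGG (Gly) → GTG (Val) — missense.
Codon 6: GTC (Val) → GGC (Gly) — missense.
Codon 7: ACC (Thr) → ACG (Thr) — synonymous.
Codon 8: GAA (Glu) → GAT (Asp) — missense.
Synonymous: 3 of 6.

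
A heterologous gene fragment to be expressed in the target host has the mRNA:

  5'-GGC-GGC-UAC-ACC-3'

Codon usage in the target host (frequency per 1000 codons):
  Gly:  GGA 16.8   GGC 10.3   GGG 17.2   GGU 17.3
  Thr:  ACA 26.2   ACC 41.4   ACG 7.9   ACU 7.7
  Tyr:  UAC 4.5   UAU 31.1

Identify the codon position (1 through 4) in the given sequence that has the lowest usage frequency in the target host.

Codon 1 GGC (Gly): 10.3 per 1000.
Codon 2 GGC (Gly): 10.3 per 1000.
Codon 3 UAC (Tyr): 4.5 per 1000.
Codon 4 ACC (Thr): 41.4 per 1000.
Lowest frequency is 4.5 at codon 3.

3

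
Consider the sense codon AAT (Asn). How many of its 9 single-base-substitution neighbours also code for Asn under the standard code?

Position 1: none → 0 synonymous.
Position 2: none → 0 synonymous.
Position 3: AAC → 1 synonymous.
Total: 0 + 0 + 1 = 1.

1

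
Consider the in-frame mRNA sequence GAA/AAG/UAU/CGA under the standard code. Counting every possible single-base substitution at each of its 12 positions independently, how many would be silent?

7

Codon 1 (GAA, Glu): 1 synonymous substitution.
Codon 2 (AAG, Lys): 1 synonymous substitution.
Codon 3 (UAU, Tyr): 1 synonymous substitution.
Codon 4 (CGA, Arg): 4 synonymous substitutions.
Total: 1 + 1 + 1 + 4 = 7.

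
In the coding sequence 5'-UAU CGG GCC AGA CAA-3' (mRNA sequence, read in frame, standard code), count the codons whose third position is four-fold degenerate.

2

Codon 1 UAU (Tyr): third position 2-fold.
Codon 2 CGG (Arg): third position 4-fold.
Codon 3 GCC (Ala): third position 4-fold.
Codon 4 AGA (Arg): third position 2-fold.
Codon 5 CAA (Gln): third position 2-fold.
Four-fold degenerate third positions: 2.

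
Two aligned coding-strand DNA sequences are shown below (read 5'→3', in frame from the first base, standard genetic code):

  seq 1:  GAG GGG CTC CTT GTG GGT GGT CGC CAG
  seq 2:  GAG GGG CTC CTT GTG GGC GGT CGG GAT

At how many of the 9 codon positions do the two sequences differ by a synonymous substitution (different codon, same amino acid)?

2

Codon 1: GAG Glu / GAG Glu — identical.
Codon 2: GGG Gly / GGG Gly — identical.
Codon 3: CTC Leu / CTC Leu — identical.
Codon 4: CTT Leu / CTT Leu — identical.
Codon 5: GTG Val / GTG Val — identical.
Codon 6: GGT Gly / GGC Gly — synonymous.
Codon 7: GGT Gly / GGT Gly — identical.
Codon 8: CGC Arg / CGG Arg — synonymous.
Codon 9: CAG Gln / GAT Asp — nonsynonymous.
Synonymous differences: 2.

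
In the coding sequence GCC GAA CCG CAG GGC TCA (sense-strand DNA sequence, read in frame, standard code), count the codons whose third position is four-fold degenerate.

4

Codon 1 GCC (Ala): third position 4-fold.
Codon 2 GAA (Glu): third position 2-fold.
Codon 3 CCG (Pro): third position 4-fold.
Codon 4 CAG (Gln): third position 2-fold.
Codon 5 GGC (Gly): third position 4-fold.
Codon 6 TCA (Ser): third position 4-fold.
Four-fold degenerate third positions: 4.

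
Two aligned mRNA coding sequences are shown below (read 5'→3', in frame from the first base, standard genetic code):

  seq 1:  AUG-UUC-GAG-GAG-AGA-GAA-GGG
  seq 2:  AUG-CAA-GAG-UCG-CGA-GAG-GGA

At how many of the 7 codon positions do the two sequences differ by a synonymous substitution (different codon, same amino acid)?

3

Codon 1: AUG Met / AUG Met — identical.
Codon 2: UUC Phe / CAA Gln — nonsynonymous.
Codon 3: GAG Glu / GAG Glu — identical.
Codon 4: GAG Glu / UCG Ser — nonsynonymous.
Codon 5: AGA Arg / CGA Arg — synonymous.
Codon 6: GAA Glu / GAG Glu — synonymous.
Codon 7: GGG Gly / GGA Gly — synonymous.
Synonymous differences: 3.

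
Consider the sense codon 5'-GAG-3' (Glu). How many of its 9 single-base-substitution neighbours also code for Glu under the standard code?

1

Position 1: none → 0 synonymous.
Position 2: none → 0 synonymous.
Position 3: GAA → 1 synonymous.
Total: 0 + 0 + 1 = 1.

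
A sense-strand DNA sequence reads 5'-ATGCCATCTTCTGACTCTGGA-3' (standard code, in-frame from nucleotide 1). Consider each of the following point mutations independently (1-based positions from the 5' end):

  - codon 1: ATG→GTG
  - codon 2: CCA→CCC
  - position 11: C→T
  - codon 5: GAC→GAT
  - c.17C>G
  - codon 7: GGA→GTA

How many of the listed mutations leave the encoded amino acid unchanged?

2

Codon 1: ATG (Met) → GTG (Val) — missense.
Codon 2: CCA (Pro) → CCC (Pro) — synonymous.
Codon 4: TCT (Ser) → TTT (Phe) — missense.
Codon 5: GAC (Asp) → GAT (Asp) — synonymous.
Codon 6: TCT (Ser) → TGT (Cys) — missense.
Codon 7: GGA (Gly) → GTA (Val) — missense.
Synonymous: 2 of 6.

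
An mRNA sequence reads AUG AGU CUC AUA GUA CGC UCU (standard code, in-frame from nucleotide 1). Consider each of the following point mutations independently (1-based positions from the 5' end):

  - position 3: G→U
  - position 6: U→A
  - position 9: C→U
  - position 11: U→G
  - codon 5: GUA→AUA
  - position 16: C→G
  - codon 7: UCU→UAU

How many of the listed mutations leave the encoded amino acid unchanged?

Codon 1: AUG (Met) → AUU (Ile) — missense.
Codon 2: AGU (Ser) → AGA (Arg) — missense.
Codon 3: CUC (Leu) → CUU (Leu) — synonymous.
Codon 4: AUA (Ile) → AGA (Arg) — missense.
Codon 5: GUA (Val) → AUA (Ile) — missense.
Codon 6: CGC (Arg) → GGC (Gly) — missense.
Codon 7: UCU (Ser) → UAU (Tyr) — missense.
Synonymous: 1 of 7.

1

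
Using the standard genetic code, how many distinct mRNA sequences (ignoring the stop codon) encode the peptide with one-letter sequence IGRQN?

Ile: 3 codons.
Gly: 4 codons.
Arg: 6 codons.
Gln: 2 codons.
Asn: 2 codons.
3 × 4 × 6 × 2 × 2 = 288.

288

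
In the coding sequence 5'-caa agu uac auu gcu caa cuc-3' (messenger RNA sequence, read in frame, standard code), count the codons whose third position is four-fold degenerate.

Codon 1 CAA (Gln): third position 2-fold.
Codon 2 AGU (Ser): third position 2-fold.
Codon 3 UAC (Tyr): third position 2-fold.
Codon 4 AUU (Ile): third position 3-fold.
Codon 5 GCU (Ala): third position 4-fold.
Codon 6 CAA (Gln): third position 2-fold.
Codon 7 CUC (Leu): third position 4-fold.
Four-fold degenerate third positions: 2.

2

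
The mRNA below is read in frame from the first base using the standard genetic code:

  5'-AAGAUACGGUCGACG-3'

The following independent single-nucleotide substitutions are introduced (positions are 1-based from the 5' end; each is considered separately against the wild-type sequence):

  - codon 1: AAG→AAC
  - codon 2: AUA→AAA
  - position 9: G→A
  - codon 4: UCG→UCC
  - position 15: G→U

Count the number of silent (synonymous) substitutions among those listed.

Codon 1: AAG (Lys) → AAC (Asn) — missense.
Codon 2: AUA (Ile) → AAA (Lys) — missense.
Codon 3: CGG (Arg) → CGA (Arg) — synonymous.
Codon 4: UCG (Ser) → UCC (Ser) — synonymous.
Codon 5: ACG (Thr) → ACU (Thr) — synonymous.
Synonymous: 3 of 5.

3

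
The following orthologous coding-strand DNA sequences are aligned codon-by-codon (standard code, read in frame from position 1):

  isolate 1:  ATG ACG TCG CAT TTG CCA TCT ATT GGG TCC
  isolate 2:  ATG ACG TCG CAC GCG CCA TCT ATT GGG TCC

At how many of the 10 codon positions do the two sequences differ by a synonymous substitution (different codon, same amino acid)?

1

Codon 1: ATG Met / ATG Met — identical.
Codon 2: ACG Thr / ACG Thr — identical.
Codon 3: TCG Ser / TCG Ser — identical.
Codon 4: CAT His / CAC His — synonymous.
Codon 5: TTG Leu / GCG Ala — nonsynonymous.
Codon 6: CCA Pro / CCA Pro — identical.
Codon 7: TCT Ser / TCT Ser — identical.
Codon 8: ATT Ile / ATT Ile — identical.
Codon 9: GGG Gly / GGG Gly — identical.
Codon 10: TCC Ser / TCC Ser — identical.
Synonymous differences: 1.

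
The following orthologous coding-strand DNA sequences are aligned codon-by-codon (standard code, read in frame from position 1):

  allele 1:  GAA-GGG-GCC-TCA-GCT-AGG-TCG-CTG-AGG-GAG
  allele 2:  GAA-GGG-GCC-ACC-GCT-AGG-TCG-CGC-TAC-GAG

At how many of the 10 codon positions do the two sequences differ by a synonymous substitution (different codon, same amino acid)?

0

Codon 1: GAA Glu / GAA Glu — identical.
Codon 2: GGG Gly / GGG Gly — identical.
Codon 3: GCC Ala / GCC Ala — identical.
Codon 4: TCA Ser / ACC Thr — nonsynonymous.
Codon 5: GCT Ala / GCT Ala — identical.
Codon 6: AGG Arg / AGG Arg — identical.
Codon 7: TCG Ser / TCG Ser — identical.
Codon 8: CTG Leu / CGC Arg — nonsynonymous.
Codon 9: AGG Arg / TAC Tyr — nonsynonymous.
Codon 10: GAG Glu / GAG Glu — identical.
Synonymous differences: 0.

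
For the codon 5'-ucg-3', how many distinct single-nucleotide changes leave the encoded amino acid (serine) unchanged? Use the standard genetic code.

Position 1: none → 0 synonymous.
Position 2: none → 0 synonymous.
Position 3: UCU, UCC, UCA → 3 synonymous.
Total: 0 + 0 + 3 = 3.

3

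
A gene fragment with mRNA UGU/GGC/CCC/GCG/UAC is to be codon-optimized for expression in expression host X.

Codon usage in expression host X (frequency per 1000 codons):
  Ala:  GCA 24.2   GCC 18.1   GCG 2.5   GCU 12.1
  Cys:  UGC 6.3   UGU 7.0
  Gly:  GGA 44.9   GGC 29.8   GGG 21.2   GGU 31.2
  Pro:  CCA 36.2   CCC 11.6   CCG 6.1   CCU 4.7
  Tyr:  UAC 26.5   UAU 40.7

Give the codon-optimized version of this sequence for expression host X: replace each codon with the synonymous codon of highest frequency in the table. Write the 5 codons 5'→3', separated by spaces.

UGU GGA CCA GCA UAU

Codon 1 (Cys): best is UGU at 7.0.
Codon 2 (Gly): best is GGA at 44.9.
Codon 3 (Pro): best is CCA at 36.2.
Codon 4 (Ala): best is GCA at 24.2.
Codon 5 (Tyr): best is UAU at 40.7.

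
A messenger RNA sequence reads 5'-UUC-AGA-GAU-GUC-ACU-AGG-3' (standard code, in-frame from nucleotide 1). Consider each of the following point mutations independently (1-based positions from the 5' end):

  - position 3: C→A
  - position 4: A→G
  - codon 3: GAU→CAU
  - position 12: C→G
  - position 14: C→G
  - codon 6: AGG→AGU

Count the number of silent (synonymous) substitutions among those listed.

1

Codon 1: UUC (Phe) → UUA (Leu) — missense.
Codon 2: AGA (Arg) → GGA (Gly) — missense.
Codon 3: GAU (Asp) → CAU (His) — missense.
Codon 4: GUC (Val) → GUG (Val) — synonymous.
Codon 5: ACU (Thr) → AGU (Ser) — missense.
Codon 6: AGG (Arg) → AGU (Ser) — missense.
Synonymous: 1 of 6.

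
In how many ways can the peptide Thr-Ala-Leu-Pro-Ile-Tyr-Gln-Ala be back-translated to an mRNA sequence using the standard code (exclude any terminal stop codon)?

Thr: 4 codons.
Ala: 4 codons.
Leu: 6 codons.
Pro: 4 codons.
Ile: 3 codons.
Tyr: 2 codons.
Gln: 2 codons.
Ala: 4 codons.
4 × 4 × 6 × 4 × 3 × 2 × 2 × 4 = 18432.

18432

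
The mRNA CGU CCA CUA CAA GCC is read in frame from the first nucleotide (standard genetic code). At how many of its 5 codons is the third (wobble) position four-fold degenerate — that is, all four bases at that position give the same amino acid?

Codon 1 CGU (Arg): third position 4-fold.
Codon 2 CCA (Pro): third position 4-fold.
Codon 3 CUA (Leu): third position 4-fold.
Codon 4 CAA (Gln): third position 2-fold.
Codon 5 GCC (Ala): third position 4-fold.
Four-fold degenerate third positions: 4.

4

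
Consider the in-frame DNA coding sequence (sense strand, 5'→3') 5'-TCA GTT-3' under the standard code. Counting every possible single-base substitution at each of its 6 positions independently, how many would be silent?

6

Codon 1 (TCA, Ser): 3 synonymous substitutions.
Codon 2 (GTT, Val): 3 synonymous substitutions.
Total: 3 + 3 = 6.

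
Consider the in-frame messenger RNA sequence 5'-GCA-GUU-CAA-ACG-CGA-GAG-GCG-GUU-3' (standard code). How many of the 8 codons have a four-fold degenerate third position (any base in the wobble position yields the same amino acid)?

Codon 1 GCA (Ala): third position 4-fold.
Codon 2 GUU (Val): third position 4-fold.
Codon 3 CAA (Gln): third position 2-fold.
Codon 4 ACG (Thr): third position 4-fold.
Codon 5 CGA (Arg): third position 4-fold.
Codon 6 GAG (Glu): third position 2-fold.
Codon 7 GCG (Ala): third position 4-fold.
Codon 8 GUU (Val): third position 4-fold.
Four-fold degenerate third positions: 6.

6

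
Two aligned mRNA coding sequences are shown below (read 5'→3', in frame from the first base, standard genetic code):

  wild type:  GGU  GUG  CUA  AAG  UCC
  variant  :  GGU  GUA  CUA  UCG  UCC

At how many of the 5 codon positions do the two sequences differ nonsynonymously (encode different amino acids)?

1

Codon 1: GGU Gly / GGU Gly — identical.
Codon 2: GUG Val / GUA Val — synonymous.
Codon 3: CUA Leu / CUA Leu — identical.
Codon 4: AAG Lys / UCG Ser — nonsynonymous.
Codon 5: UCC Ser / UCC Ser — identical.
Nonsynonymous differences: 1.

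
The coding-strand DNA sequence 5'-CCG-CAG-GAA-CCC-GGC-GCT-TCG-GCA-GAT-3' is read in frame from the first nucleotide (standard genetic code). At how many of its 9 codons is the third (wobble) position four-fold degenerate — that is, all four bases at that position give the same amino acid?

Codon 1 CCG (Pro): third position 4-fold.
Codon 2 CAG (Gln): third position 2-fold.
Codon 3 GAA (Glu): third position 2-fold.
Codon 4 CCC (Pro): third position 4-fold.
Codon 5 GGC (Gly): third position 4-fold.
Codon 6 GCT (Ala): third position 4-fold.
Codon 7 TCG (Ser): third position 4-fold.
Codon 8 GCA (Ala): third position 4-fold.
Codon 9 GAT (Asp): third position 2-fold.
Four-fold degenerate third positions: 6.

6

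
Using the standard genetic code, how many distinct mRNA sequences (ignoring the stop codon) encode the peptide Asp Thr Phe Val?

64

Asp: 2 codons.
Thr: 4 codons.
Phe: 2 codons.
Val: 4 codons.
2 × 4 × 2 × 4 = 64.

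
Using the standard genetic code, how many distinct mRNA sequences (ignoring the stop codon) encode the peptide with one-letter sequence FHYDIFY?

192

Phe: 2 codons.
His: 2 codons.
Tyr: 2 codons.
Asp: 2 codons.
Ile: 3 codons.
Phe: 2 codons.
Tyr: 2 codons.
2 × 2 × 2 × 2 × 3 × 2 × 2 = 192.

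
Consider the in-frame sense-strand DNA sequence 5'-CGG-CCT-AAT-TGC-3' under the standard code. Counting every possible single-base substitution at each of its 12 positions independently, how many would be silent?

9

Codon 1 (CGG, Arg): 4 synonymous substitutions.
Codon 2 (CCT, Pro): 3 synonymous substitutions.
Codon 3 (AAT, Asn): 1 synonymous substitution.
Codon 4 (TGC, Cys): 1 synonymous substitution.
Total: 4 + 3 + 1 + 1 = 9.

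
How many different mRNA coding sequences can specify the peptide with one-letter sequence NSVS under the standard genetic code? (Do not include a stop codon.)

288

Asn: 2 codons.
Ser: 6 codons.
Val: 4 codons.
Ser: 6 codons.
2 × 6 × 4 × 6 = 288.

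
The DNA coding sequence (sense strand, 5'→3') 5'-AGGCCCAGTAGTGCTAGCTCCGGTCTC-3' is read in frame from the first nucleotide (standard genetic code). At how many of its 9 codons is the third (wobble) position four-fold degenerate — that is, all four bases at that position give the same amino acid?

5

Codon 1 AGG (Arg): third position 2-fold.
Codon 2 CCC (Pro): third position 4-fold.
Codon 3 AGT (Ser): third position 2-fold.
Codon 4 AGT (Ser): third position 2-fold.
Codon 5 GCT (Ala): third position 4-fold.
Codon 6 AGC (Ser): third position 2-fold.
Codon 7 TCC (Ser): third position 4-fold.
Codon 8 GGT (Gly): third position 4-fold.
Codon 9 CTC (Leu): third position 4-fold.
Four-fold degenerate third positions: 5.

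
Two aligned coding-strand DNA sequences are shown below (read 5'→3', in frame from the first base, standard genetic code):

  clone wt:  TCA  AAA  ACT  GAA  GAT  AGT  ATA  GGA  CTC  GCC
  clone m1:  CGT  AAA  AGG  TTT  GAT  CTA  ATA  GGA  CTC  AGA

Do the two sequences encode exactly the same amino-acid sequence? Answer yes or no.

Codon 1: TCA Ser / CGT Arg — nonsynonymous.
Codon 2: AAA Lys / AAA Lys — identical.
Codon 3: ACT Thr / AGG Arg — nonsynonymous.
Codon 4: GAA Glu / TTT Phe — nonsynonymous.
Codon 5: GAT Asp / GAT Asp — identical.
Codon 6: AGT Ser / CTA Leu — nonsynonymous.
Codon 7: ATA Ile / ATA Ile — identical.
Codon 8: GGA Gly / GGA Gly — identical.
Codon 9: CTC Leu / CTC Leu — identical.
Codon 10: GCC Ala / AGA Arg — nonsynonymous.
Nonsynonymous differences: 5 → different protein.

no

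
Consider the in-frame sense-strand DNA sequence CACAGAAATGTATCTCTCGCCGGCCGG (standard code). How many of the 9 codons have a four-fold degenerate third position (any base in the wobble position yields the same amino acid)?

6

Codon 1 CAC (His): third position 2-fold.
Codon 2 AGA (Arg): third position 2-fold.
Codon 3 AAT (Asn): third position 2-fold.
Codon 4 GTA (Val): third position 4-fold.
Codon 5 TCT (Ser): third position 4-fold.
Codon 6 CTC (Leu): third position 4-fold.
Codon 7 GCC (Ala): third position 4-fold.
Codon 8 GGC (Gly): third position 4-fold.
Codon 9 CGG (Arg): third position 4-fold.
Four-fold degenerate third positions: 6.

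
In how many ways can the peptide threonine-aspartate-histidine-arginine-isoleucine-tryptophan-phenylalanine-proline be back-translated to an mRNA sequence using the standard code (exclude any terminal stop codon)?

Thr: 4 codons.
Asp: 2 codons.
His: 2 codons.
Arg: 6 codons.
Ile: 3 codons.
Trp: 1 codon.
Phe: 2 codons.
Pro: 4 codons.
4 × 2 × 2 × 6 × 3 × 1 × 2 × 4 = 2304.

2304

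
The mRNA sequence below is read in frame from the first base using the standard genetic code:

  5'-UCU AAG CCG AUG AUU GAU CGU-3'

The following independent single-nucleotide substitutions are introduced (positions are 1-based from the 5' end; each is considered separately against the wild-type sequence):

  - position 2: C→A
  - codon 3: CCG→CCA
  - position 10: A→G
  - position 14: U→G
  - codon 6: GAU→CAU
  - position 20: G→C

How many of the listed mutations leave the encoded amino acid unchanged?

Codon 1: UCU (Ser) → UAU (Tyr) — missense.
Codon 3: CCG (Pro) → CCA (Pro) — synonymous.
Codon 4: AUG (Met) → GUG (Val) — missense.
Codon 5: AUU (Ile) → AGU (Ser) — missense.
Codon 6: GAU (Asp) → CAU (His) — missense.
Codon 7: CGU (Arg) → CCU (Pro) — missense.
Synonymous: 1 of 6.

1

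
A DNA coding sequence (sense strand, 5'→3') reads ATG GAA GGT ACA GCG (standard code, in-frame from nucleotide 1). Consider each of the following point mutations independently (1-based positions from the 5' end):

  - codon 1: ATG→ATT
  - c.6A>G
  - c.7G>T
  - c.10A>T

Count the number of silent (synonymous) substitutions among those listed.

Codon 1: ATG (Met) → ATT (Ile) — missense.
Codon 2: GAA (Glu) → GAG (Glu) — synonymous.
Codon 3: GGT (Gly) → TGT (Cys) — missense.
Codon 4: ACA (Thr) → TCA (Ser) — missense.
Synonymous: 1 of 4.

1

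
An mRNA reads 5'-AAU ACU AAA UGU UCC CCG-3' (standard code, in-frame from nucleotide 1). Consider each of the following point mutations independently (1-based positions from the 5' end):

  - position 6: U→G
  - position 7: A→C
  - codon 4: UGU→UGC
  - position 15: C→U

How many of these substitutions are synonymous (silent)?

3

Codon 2: ACU (Thr) → ACG (Thr) — synonymous.
Codon 3: AAA (Lys) → CAA (Gln) — missense.
Codon 4: UGU (Cys) → UGC (Cys) — synonymous.
Codon 5: UCC (Ser) → UCU (Ser) — synonymous.
Synonymous: 3 of 4.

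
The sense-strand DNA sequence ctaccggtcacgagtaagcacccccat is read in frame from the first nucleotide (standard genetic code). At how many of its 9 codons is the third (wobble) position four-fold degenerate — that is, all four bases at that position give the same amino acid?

5

Codon 1 CTA (Leu): third position 4-fold.
Codon 2 CCG (Pro): third position 4-fold.
Codon 3 GTC (Val): third position 4-fold.
Codon 4 ACG (Thr): third position 4-fold.
Codon 5 AGT (Ser): third position 2-fold.
Codon 6 AAG (Lys): third position 2-fold.
Codon 7 CAC (His): third position 2-fold.
Codon 8 CCC (Pro): third position 4-fold.
Codon 9 CAT (His): third position 2-fold.
Four-fold degenerate third positions: 5.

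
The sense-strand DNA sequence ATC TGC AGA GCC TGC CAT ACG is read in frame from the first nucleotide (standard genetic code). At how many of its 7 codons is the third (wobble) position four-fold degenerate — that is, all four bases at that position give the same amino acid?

2

Codon 1 ATC (Ile): third position 3-fold.
Codon 2 TGC (Cys): third position 2-fold.
Codon 3 AGA (Arg): third position 2-fold.
Codon 4 GCC (Ala): third position 4-fold.
Codon 5 TGC (Cys): third position 2-fold.
Codon 6 CAT (His): third position 2-fold.
Codon 7 ACG (Thr): third position 4-fold.
Four-fold degenerate third positions: 2.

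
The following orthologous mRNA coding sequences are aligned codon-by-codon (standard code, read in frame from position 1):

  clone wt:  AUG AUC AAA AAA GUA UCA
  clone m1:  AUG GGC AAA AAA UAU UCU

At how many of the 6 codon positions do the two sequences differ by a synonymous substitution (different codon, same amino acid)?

1

Codon 1: AUG Met / AUG Met — identical.
Codon 2: AUC Ile / GGC Gly — nonsynonymous.
Codon 3: AAA Lys / AAA Lys — identical.
Codon 4: AAA Lys / AAA Lys — identical.
Codon 5: GUA Val / UAU Tyr — nonsynonymous.
Codon 6: UCA Ser / UCU Ser — synonymous.
Synonymous differences: 1.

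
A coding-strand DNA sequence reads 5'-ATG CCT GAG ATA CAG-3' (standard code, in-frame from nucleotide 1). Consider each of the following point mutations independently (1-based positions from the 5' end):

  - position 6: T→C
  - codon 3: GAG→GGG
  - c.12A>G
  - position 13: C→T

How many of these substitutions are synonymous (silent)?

Codon 2: CCT (Pro) → CCC (Pro) — synonymous.
Codon 3: GAG (Glu) → GGG (Gly) — missense.
Codon 4: ATA (Ile) → ATG (Met) — missense.
Codon 5: CAG (Gln) → TAG (Stop) — nonsense.
Synonymous: 1 of 4.

1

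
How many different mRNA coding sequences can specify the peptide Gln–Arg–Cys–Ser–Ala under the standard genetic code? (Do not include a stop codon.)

Gln: 2 codons.
Arg: 6 codons.
Cys: 2 codons.
Ser: 6 codons.
Ala: 4 codons.
2 × 6 × 2 × 6 × 4 = 576.

576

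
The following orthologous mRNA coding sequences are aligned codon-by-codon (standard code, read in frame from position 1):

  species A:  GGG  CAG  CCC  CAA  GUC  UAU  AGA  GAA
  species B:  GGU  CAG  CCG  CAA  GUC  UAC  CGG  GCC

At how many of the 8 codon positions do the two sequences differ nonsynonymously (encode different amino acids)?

Codon 1: GGG Gly / GGU Gly — synonymous.
Codon 2: CAG Gln / CAG Gln — identical.
Codon 3: CCC Pro / CCG Pro — synonymous.
Codon 4: CAA Gln / CAA Gln — identical.
Codon 5: GUC Val / GUC Val — identical.
Codon 6: UAU Tyr / UAC Tyr — synonymous.
Codon 7: AGA Arg / CGG Arg — synonymous.
Codon 8: GAA Glu / GCC Ala — nonsynonymous.
Nonsynonymous differences: 1.

1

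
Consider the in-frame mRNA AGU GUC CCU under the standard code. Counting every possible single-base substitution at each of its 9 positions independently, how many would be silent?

Codon 1 (AGU, Ser): 1 synonymous substitution.
Codon 2 (GUC, Val): 3 synonymous substitutions.
Codon 3 (CCU, Pro): 3 synonymous substitutions.
Total: 1 + 3 + 3 = 7.

7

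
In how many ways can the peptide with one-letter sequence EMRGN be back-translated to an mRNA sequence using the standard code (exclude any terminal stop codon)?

Glu: 2 codons.
Met: 1 codon.
Arg: 6 codons.
Gly: 4 codons.
Asn: 2 codons.
2 × 1 × 6 × 4 × 2 = 96.

96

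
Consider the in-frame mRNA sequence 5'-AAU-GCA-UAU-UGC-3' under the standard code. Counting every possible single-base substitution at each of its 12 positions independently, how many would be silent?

Codon 1 (AAU, Asn): 1 synonymous substitution.
Codon 2 (GCA, Ala): 3 synonymous substitutions.
Codon 3 (UAU, Tyr): 1 synonymous substitution.
Codon 4 (UGC, Cys): 1 synonymous substitution.
Total: 1 + 3 + 1 + 1 = 6.

6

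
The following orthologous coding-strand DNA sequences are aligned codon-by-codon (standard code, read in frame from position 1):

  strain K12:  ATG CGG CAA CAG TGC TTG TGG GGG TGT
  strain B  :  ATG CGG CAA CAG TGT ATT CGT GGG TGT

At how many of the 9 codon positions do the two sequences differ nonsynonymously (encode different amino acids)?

Codon 1: ATG Met / ATG Met — identical.
Codon 2: CGG Arg / CGG Arg — identical.
Codon 3: CAA Gln / CAA Gln — identical.
Codon 4: CAG Gln / CAG Gln — identical.
Codon 5: TGC Cys / TGT Cys — synonymous.
Codon 6: TTG Leu / ATT Ile — nonsynonymous.
Codon 7: TGG Trp / CGT Arg — nonsynonymous.
Codon 8: GGG Gly / GGG Gly — identical.
Codon 9: TGT Cys / TGT Cys — identical.
Nonsynonymous differences: 2.

2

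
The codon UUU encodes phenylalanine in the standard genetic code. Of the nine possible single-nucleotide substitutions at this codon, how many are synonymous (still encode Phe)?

1

Position 1: none → 0 synonymous.
Position 2: none → 0 synonymous.
Position 3: UUC → 1 synonymous.
Total: 0 + 0 + 1 = 1.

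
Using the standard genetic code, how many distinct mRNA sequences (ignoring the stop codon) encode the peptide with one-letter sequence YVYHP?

Tyr: 2 codons.
Val: 4 codons.
Tyr: 2 codons.
His: 2 codons.
Pro: 4 codons.
2 × 4 × 2 × 2 × 4 = 128.

128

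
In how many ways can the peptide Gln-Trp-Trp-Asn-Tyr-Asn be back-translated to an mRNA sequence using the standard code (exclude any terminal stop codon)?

Gln: 2 codons.
Trp: 1 codon.
Trp: 1 codon.
Asn: 2 codons.
Tyr: 2 codons.
Asn: 2 codons.
2 × 1 × 1 × 2 × 2 × 2 = 16.

16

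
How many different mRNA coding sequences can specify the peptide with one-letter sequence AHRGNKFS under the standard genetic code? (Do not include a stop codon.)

9216

Ala: 4 codons.
His: 2 codons.
Arg: 6 codons.
Gly: 4 codons.
Asn: 2 codons.
Lys: 2 codons.
Phe: 2 codons.
Ser: 6 codons.
4 × 2 × 6 × 4 × 2 × 2 × 2 × 6 = 9216.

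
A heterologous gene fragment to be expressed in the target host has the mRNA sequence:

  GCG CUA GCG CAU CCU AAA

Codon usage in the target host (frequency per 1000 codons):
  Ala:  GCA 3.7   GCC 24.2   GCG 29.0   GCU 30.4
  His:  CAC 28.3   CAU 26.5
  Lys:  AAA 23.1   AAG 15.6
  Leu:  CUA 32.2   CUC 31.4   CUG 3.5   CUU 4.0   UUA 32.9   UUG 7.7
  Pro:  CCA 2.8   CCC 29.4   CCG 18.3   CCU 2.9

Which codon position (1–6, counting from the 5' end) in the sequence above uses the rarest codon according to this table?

5

Codon 1 GCG (Ala): 29.0 per 1000.
Codon 2 CUA (Leu): 32.2 per 1000.
Codon 3 GCG (Ala): 29.0 per 1000.
Codon 4 CAU (His): 26.5 per 1000.
Codon 5 CCU (Pro): 2.9 per 1000.
Codon 6 AAA (Lys): 23.1 per 1000.
Lowest frequency is 2.9 at codon 5.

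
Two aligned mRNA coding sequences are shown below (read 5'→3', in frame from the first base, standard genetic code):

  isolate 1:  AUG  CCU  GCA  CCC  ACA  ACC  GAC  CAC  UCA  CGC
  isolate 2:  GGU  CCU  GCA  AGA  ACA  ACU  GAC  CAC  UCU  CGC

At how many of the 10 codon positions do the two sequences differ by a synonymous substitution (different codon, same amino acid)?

2

Codon 1: AUG Met / GGU Gly — nonsynonymous.
Codon 2: CCU Pro / CCU Pro — identical.
Codon 3: GCA Ala / GCA Ala — identical.
Codon 4: CCC Pro / AGA Arg — nonsynonymous.
Codon 5: ACA Thr / ACA Thr — identical.
Codon 6: ACC Thr / ACU Thr — synonymous.
Codon 7: GAC Asp / GAC Asp — identical.
Codon 8: CAC His / CAC His — identical.
Codon 9: UCA Ser / UCU Ser — synonymous.
Codon 10: CGC Arg / CGC Arg — identical.
Synonymous differences: 2.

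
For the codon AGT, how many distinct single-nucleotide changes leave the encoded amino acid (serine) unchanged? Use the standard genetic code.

Position 1: none → 0 synonymous.
Position 2: none → 0 synonymous.
Position 3: AGC → 1 synonymous.
Total: 0 + 0 + 1 = 1.

1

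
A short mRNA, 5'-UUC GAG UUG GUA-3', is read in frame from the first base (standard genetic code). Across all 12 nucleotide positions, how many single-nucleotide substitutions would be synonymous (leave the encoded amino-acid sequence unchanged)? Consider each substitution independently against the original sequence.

Codon 1 (UUC, Phe): 1 synonymous substitution.
Codon 2 (GAG, Glu): 1 synonymous substitution.
Codon 3 (UUG, Leu): 2 synonymous substitutions.
Codon 4 (GUA, Val): 3 synonymous substitutions.
Total: 1 + 1 + 2 + 3 = 7.

7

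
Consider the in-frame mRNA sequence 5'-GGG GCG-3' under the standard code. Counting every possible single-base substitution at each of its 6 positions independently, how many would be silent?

Codon 1 (GGG, Gly): 3 synonymous substitutions.
Codon 2 (GCG, Ala): 3 synonymous substitutions.
Total: 3 + 3 = 6.

6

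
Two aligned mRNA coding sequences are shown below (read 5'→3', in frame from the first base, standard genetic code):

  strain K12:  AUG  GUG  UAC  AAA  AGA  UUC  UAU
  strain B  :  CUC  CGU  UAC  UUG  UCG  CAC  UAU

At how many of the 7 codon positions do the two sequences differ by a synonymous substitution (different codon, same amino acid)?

Codon 1: AUG Met / CUC Leu — nonsynonymous.
Codon 2: GUG Val / CGU Arg — nonsynonymous.
Codon 3: UAC Tyr / UAC Tyr — identical.
Codon 4: AAA Lys / UUG Leu — nonsynonymous.
Codon 5: AGA Arg / UCG Ser — nonsynonymous.
Codon 6: UUC Phe / CAC His — nonsynonymous.
Codon 7: UAU Tyr / UAU Tyr — identical.
Synonymous differences: 0.

0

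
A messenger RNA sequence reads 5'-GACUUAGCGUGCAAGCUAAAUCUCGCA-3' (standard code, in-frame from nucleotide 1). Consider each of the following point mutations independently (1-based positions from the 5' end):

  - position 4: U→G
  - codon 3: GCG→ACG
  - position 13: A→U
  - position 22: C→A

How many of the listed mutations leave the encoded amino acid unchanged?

0

Codon 2: UUA (Leu) → GUA (Val) — missense.
Codon 3: GCG (Ala) → ACG (Thr) — missense.
Codon 5: AAG (Lys) → UAG (Stop) — nonsense.
Codon 8: CUC (Leu) → AUC (Ile) — missense.
Synonymous: 0 of 4.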